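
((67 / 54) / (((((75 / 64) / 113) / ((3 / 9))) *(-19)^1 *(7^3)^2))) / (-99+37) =121136 / 420968710575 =0.00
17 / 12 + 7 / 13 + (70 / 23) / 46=166805 / 82524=2.02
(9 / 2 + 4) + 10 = 37 / 2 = 18.50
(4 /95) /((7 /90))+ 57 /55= 11541 /7315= 1.58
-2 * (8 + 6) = -28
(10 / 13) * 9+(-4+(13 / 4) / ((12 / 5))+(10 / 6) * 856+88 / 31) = 27735091 / 19344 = 1433.78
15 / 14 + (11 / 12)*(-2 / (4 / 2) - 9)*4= -1495 / 42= -35.60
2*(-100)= -200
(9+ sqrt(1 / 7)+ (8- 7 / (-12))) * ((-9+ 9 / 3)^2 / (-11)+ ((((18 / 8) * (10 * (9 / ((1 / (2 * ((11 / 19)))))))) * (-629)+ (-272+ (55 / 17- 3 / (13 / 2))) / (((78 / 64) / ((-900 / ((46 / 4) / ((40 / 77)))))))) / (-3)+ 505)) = 838243.56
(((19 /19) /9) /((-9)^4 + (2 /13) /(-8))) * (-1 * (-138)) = 2392 /1023513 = 0.00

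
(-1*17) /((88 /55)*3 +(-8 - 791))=85 /3971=0.02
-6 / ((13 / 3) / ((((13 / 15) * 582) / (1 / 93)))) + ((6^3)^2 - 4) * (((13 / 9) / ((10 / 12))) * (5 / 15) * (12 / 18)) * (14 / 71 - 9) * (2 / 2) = -223134.82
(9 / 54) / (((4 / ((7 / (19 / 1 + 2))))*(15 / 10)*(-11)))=-1 / 1188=-0.00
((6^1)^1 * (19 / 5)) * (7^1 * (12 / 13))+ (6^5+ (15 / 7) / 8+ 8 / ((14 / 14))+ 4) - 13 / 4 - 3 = 28862801 / 3640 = 7929.34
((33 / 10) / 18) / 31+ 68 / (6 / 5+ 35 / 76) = 48069341 / 1173660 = 40.96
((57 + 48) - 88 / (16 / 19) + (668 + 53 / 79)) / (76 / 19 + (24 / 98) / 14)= 2789619 / 16748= 166.56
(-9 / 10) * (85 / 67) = -153 / 134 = -1.14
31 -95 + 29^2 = 777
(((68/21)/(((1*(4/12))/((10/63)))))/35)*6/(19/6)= 544/6517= 0.08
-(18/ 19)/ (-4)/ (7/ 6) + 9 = 1224/ 133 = 9.20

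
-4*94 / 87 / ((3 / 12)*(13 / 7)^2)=-73696 / 14703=-5.01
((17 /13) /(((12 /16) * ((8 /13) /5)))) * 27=765 /2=382.50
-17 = -17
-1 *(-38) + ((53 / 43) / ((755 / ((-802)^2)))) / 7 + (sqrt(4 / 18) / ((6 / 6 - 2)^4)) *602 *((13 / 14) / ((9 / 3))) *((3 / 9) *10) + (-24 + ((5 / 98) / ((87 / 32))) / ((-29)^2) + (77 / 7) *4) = 24210539552938 / 116392966095 + 5590 *sqrt(2) / 27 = 500.80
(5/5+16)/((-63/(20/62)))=-170/1953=-0.09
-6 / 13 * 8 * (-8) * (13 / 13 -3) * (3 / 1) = -2304 / 13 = -177.23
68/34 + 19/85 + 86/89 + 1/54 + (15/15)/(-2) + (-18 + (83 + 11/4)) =57565873/817020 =70.46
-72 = -72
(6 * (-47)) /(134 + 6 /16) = -2256 /1075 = -2.10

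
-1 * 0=0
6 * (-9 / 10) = -27 / 5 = -5.40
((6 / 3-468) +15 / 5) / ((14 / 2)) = -463 / 7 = -66.14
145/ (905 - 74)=145/ 831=0.17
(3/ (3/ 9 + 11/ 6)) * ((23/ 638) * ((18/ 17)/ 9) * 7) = 2898/ 70499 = 0.04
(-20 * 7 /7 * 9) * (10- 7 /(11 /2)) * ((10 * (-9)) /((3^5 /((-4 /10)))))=-2560 /11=-232.73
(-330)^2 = 108900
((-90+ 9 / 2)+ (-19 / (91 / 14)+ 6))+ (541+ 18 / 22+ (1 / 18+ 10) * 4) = 499.62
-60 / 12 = -5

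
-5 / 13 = -0.38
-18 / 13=-1.38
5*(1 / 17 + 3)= 260 / 17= 15.29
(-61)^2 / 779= 3721 / 779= 4.78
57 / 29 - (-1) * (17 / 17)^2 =86 / 29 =2.97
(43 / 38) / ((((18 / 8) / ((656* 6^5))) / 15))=731151360 / 19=38481650.53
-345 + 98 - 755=-1002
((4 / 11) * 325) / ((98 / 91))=109.74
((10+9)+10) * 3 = 87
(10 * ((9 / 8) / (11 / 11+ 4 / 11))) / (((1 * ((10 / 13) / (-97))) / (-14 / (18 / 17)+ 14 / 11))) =1491763 / 120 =12431.36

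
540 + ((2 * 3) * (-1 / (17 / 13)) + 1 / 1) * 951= -48831 / 17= -2872.41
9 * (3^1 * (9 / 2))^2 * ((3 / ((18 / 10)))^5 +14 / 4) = 214677 / 8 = 26834.62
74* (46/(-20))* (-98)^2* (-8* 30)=392304192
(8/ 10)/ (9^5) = 4/ 295245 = 0.00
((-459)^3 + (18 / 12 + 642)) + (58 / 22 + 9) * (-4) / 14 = -14892098579 / 154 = -96701938.82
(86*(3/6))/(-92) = -43/92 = -0.47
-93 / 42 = -31 / 14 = -2.21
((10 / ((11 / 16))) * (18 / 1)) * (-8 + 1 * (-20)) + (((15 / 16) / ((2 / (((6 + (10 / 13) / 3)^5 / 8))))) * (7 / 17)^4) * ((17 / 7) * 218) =1978707995627720 / 1625328795519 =1217.42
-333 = -333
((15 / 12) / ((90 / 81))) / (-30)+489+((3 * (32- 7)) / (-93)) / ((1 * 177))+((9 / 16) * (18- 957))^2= 1962825394099 / 7023360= 279470.99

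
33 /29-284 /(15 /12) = -32779 /145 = -226.06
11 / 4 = 2.75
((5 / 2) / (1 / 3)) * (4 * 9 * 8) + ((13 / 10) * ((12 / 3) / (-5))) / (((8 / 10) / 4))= 10774 / 5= 2154.80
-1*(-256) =256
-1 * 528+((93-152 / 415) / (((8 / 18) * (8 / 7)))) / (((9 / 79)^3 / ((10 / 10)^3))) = 122814.71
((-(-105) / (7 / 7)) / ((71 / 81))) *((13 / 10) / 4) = 22113 / 568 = 38.93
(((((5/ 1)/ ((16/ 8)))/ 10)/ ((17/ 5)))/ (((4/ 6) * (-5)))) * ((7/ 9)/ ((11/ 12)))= -7/ 374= -0.02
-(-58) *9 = 522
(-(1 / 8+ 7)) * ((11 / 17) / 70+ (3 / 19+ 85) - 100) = 1006113 / 9520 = 105.68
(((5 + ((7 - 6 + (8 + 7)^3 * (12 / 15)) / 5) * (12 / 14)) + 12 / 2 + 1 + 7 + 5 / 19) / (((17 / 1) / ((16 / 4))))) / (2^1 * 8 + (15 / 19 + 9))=641448 / 145775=4.40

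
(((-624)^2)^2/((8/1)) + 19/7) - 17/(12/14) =795971763505/42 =18951708654.88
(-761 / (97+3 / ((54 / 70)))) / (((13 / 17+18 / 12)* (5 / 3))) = -349299 / 174790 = -2.00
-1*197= -197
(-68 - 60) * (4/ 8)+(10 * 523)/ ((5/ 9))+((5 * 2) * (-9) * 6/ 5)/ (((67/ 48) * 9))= 9341.40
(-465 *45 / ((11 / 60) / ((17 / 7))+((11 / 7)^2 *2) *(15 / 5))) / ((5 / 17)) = -3555827100 / 744293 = -4777.46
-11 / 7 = -1.57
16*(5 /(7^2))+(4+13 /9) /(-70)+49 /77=2.19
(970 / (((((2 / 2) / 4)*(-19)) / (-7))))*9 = 12865.26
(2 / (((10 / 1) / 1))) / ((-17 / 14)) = -14 / 85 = -0.16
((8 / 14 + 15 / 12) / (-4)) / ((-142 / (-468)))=-5967 / 3976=-1.50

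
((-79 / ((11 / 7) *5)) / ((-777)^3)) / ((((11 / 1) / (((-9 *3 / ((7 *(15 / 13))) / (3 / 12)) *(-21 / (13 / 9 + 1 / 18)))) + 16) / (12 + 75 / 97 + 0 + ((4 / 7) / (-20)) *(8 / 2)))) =32099912 / 1899853724988975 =0.00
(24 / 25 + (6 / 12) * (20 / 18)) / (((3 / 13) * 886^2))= 0.00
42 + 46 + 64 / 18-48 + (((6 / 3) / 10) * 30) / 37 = 14558 / 333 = 43.72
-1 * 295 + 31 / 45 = -13244 / 45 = -294.31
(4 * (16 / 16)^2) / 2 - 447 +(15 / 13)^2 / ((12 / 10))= -443.89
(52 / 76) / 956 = 13 / 18164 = 0.00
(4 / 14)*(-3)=-6 / 7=-0.86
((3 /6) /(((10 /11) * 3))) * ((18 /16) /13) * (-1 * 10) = -33 /208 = -0.16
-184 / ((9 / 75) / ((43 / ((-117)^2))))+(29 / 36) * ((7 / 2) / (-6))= -3473563 / 657072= -5.29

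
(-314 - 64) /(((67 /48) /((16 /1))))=-290304 /67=-4332.90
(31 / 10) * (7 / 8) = 217 / 80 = 2.71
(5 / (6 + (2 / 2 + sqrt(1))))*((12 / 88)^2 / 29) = 45 / 112288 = 0.00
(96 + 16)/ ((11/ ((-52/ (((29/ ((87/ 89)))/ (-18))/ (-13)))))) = -4088448/ 979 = -4176.15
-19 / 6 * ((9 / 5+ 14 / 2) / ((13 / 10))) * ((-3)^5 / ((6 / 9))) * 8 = 62507.08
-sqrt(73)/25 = -0.34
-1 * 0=0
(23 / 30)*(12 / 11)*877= 40342 / 55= 733.49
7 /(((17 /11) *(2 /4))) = 154 /17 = 9.06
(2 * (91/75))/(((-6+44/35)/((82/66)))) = -26117/41085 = -0.64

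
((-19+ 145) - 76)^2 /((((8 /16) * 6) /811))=2027500 /3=675833.33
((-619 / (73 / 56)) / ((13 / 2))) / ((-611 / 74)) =5130272 / 579839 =8.85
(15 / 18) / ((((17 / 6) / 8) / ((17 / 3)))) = 40 / 3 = 13.33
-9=-9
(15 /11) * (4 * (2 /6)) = 20 /11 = 1.82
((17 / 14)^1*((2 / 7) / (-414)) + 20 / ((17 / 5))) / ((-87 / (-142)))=144010081 / 15001497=9.60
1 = 1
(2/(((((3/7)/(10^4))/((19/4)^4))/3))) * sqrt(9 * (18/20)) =1026277875 * sqrt(10)/16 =202835974.83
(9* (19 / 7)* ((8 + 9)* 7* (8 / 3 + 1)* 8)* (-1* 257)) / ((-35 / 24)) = 525957696 / 35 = 15027362.74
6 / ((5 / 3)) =18 / 5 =3.60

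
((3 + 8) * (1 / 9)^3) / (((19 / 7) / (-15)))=-385 / 4617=-0.08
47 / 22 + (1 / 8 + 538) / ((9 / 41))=647749 / 264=2453.59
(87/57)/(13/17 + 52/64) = 7888/8151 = 0.97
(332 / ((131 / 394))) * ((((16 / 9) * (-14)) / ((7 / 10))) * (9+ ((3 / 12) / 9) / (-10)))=-3389496896 / 10611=-319432.37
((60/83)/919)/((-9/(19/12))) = -95/686493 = -0.00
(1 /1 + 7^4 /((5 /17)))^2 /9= 1666435684 /225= 7406380.82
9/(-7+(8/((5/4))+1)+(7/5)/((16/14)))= 72/13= 5.54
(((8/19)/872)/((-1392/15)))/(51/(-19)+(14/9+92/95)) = 225/6928912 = 0.00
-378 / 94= -189 / 47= -4.02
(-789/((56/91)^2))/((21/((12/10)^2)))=-400023/2800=-142.87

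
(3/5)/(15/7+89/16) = 336/4315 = 0.08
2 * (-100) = -200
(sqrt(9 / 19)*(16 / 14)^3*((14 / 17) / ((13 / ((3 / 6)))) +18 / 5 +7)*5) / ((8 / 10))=22556160*sqrt(19) / 1440257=68.27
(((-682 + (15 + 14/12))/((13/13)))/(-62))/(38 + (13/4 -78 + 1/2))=-799/2697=-0.30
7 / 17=0.41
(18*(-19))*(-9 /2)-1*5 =1534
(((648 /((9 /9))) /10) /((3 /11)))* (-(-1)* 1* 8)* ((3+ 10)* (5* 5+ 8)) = 4077216 /5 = 815443.20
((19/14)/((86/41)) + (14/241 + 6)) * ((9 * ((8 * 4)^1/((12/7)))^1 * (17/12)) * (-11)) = -17553.96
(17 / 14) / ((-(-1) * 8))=17 / 112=0.15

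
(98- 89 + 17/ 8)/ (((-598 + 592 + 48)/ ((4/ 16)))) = 89/ 1344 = 0.07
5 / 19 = 0.26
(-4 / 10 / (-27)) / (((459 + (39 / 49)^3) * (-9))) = -117649 / 32841577575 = -0.00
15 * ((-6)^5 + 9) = -116505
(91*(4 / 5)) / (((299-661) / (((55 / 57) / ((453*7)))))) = -286 / 4673601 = -0.00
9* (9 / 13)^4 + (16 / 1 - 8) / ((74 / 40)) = 6754573 / 1056757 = 6.39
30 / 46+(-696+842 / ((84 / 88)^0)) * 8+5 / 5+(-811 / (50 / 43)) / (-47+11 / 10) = 62542169 / 52785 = 1184.85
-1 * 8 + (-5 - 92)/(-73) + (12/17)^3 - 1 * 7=-4777030/358649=-13.32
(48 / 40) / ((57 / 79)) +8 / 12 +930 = 265714 / 285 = 932.33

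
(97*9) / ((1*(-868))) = -1.01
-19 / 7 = -2.71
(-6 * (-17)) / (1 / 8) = 816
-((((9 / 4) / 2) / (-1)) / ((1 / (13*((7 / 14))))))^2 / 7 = -13689 / 1792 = -7.64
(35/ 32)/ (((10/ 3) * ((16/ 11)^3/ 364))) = 2543541/ 65536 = 38.81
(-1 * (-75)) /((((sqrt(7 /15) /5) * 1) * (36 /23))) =2875 * sqrt(105) /84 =350.71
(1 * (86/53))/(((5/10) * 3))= 172/159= 1.08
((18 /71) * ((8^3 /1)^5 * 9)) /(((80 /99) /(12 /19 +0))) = 423215219670515712 /6745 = 62745028861455.26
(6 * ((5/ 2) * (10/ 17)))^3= 3375000/ 4913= 686.95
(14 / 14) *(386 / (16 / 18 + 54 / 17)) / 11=29529 / 3421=8.63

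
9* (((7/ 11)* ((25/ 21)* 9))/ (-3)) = -225/ 11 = -20.45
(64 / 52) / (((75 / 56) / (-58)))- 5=-56843 / 975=-58.30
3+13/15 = 58/15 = 3.87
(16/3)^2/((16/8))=128/9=14.22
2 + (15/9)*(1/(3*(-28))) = 499/252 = 1.98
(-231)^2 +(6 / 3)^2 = 53365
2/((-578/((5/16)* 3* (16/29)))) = -15/8381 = -0.00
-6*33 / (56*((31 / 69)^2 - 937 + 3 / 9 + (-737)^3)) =42849 / 4851399143416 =0.00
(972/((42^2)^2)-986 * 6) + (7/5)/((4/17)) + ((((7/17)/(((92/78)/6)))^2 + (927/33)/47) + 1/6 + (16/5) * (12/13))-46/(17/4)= -43761442696665739/7401177586803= -5912.77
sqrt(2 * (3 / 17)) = sqrt(102) / 17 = 0.59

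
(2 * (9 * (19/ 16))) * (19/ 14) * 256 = 51984/ 7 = 7426.29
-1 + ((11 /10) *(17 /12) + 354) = 42547 /120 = 354.56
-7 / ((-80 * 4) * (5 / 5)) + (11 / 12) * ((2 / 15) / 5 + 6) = 79867 / 14400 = 5.55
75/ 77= 0.97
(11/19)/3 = 11/57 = 0.19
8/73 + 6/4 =235/146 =1.61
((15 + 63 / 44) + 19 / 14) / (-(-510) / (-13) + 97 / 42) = -213681 / 443498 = -0.48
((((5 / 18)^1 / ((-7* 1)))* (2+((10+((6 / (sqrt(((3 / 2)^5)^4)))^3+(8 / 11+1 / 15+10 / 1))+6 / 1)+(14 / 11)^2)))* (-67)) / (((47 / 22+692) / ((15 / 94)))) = 47006775387505791815 / 2528606139481936861578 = 0.02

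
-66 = -66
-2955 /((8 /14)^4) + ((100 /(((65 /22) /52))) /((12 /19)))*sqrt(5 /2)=-7094955 /256 + 4180*sqrt(10) /3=-23308.56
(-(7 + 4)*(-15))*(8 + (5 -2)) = 1815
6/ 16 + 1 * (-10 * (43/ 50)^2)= -7021/ 1000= -7.02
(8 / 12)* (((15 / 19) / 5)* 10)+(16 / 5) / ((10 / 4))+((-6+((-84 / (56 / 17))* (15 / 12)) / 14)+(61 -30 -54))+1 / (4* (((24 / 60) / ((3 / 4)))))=-3029783 / 106400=-28.48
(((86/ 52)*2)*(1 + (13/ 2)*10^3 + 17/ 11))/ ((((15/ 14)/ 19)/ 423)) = 115357354224/ 715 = 161338956.96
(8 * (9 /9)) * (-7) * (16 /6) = -448 /3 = -149.33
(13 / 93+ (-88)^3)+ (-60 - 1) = -63382556 / 93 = -681532.86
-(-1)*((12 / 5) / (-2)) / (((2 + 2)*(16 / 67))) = -201 / 160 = -1.26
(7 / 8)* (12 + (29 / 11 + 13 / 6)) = 14.70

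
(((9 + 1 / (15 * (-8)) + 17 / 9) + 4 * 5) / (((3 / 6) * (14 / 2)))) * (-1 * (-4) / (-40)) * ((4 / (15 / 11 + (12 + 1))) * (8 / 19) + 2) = -2523559 / 1350900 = -1.87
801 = 801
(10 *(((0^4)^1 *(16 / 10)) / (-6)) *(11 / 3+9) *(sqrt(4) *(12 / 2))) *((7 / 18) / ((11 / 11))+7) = 0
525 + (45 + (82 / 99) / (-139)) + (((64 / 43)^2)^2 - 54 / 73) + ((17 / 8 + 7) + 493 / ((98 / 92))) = 1408338928254900529 / 1346271785973576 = 1046.10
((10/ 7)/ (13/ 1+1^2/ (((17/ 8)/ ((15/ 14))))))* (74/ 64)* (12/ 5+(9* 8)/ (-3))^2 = 458541/ 8035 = 57.07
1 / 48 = 0.02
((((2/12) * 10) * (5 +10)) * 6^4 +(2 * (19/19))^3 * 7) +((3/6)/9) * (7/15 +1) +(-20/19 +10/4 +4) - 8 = 166486603/5130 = 32453.53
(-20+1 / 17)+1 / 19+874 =275878 / 323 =854.11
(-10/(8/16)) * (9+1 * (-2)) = -140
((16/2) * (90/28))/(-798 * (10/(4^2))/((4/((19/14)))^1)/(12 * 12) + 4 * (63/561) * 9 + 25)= 51701760/56031367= 0.92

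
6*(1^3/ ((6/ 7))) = 7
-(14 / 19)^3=-2744 / 6859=-0.40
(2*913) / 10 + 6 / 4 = 1841 / 10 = 184.10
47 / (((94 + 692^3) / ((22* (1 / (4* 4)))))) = 517 / 2650991856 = 0.00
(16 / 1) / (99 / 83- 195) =-664 / 8043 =-0.08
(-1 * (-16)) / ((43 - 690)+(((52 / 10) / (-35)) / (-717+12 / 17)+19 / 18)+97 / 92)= -3136795200 / 126430469311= -0.02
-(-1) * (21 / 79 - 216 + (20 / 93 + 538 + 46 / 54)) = 323.33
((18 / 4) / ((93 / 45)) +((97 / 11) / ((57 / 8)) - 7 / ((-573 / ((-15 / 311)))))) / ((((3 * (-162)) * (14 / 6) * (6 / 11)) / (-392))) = 55191765769 / 25505660781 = 2.16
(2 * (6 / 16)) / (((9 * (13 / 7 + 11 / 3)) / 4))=7 / 116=0.06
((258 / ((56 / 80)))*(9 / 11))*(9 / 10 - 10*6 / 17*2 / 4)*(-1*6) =292572 / 187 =1564.56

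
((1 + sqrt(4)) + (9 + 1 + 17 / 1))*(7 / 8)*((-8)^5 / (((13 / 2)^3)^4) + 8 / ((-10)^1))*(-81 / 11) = 39630328173784341 / 256278936347291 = 154.64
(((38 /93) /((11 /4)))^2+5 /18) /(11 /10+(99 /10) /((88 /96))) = 0.03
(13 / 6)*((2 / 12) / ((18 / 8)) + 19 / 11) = 3.90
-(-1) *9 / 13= 9 / 13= 0.69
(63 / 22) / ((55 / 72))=2268 / 605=3.75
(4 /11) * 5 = 1.82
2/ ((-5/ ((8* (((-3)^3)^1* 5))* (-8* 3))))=-10368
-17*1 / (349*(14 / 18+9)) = -153 / 30712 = -0.00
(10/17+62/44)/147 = 249/18326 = 0.01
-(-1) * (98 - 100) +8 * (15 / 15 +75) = 606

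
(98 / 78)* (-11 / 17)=-539 / 663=-0.81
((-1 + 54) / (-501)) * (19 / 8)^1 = -0.25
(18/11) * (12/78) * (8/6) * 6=2.01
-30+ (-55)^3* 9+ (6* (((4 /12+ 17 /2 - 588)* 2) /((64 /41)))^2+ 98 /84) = 11099076473 /6144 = 1806490.31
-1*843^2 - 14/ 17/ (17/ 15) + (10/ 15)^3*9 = -616131001/ 867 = -710647.06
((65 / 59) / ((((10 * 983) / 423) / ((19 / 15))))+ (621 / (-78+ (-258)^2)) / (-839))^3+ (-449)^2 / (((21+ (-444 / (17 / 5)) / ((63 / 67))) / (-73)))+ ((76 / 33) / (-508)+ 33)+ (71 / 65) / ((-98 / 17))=11221172041745263978872096803086421159230784571503647 / 89855993311911086014745011437802806876246540750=124879.51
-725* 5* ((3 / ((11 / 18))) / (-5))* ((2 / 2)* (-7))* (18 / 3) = -1644300 / 11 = -149481.82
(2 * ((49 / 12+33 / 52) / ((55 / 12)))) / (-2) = -736 / 715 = -1.03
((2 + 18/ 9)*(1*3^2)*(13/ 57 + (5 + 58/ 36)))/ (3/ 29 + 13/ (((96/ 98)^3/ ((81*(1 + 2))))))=555671552/ 7584711555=0.07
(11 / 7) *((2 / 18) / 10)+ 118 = 74351 / 630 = 118.02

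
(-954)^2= 910116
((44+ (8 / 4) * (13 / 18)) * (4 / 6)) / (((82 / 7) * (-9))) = -2863 / 9963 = -0.29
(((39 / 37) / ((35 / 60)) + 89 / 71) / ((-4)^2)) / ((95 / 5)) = 56279 / 5590256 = 0.01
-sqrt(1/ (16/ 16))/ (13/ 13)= -1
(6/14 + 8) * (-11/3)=-649/21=-30.90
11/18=0.61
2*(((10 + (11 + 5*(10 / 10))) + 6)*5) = 320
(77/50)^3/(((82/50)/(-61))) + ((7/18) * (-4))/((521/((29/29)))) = -130584547457/961245000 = -135.85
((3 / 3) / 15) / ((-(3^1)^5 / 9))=-0.00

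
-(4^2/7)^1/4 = -4/7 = -0.57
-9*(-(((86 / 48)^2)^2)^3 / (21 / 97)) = 3876084187334469910897 / 85214144017465344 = 45486.39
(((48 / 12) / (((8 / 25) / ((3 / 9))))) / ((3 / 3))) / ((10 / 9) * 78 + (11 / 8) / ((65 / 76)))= 1625 / 34427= 0.05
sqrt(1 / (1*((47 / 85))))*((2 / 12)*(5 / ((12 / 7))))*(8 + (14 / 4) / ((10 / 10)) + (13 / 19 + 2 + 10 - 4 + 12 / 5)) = 30037*sqrt(3995) / 128592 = 14.76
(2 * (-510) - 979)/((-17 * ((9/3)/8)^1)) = 15992/51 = 313.57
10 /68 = 5 /34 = 0.15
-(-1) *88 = 88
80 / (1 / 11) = 880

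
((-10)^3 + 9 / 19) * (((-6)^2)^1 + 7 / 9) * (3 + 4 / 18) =-182294609 / 1539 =-118450.04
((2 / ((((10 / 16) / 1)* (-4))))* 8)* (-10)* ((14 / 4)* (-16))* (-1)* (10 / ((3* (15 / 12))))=28672 / 3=9557.33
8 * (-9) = -72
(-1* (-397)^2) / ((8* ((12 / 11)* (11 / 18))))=-472827 / 16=-29551.69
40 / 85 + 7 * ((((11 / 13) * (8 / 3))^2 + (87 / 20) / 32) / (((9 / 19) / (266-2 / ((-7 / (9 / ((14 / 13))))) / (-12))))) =85627617493237 / 4170216960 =20533.13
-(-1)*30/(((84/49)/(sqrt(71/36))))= 35*sqrt(71)/12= 24.58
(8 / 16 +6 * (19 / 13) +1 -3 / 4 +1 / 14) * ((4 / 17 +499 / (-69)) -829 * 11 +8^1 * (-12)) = -18881775191 / 213486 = -88445.03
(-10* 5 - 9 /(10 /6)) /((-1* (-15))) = -277 /75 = -3.69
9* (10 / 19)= 90 / 19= 4.74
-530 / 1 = -530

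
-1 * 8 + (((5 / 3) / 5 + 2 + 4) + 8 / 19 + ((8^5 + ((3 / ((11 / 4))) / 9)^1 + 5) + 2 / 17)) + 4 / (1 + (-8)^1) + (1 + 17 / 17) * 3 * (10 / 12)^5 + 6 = 1056586328243 / 32232816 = 32779.83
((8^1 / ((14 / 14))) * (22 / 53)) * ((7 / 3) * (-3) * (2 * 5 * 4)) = -49280 / 53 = -929.81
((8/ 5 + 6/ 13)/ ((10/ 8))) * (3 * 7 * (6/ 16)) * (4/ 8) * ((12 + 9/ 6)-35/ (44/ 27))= -113967/ 2200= -51.80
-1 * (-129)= 129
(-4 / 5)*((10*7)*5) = -280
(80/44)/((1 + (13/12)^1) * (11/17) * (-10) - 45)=-408/13123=-0.03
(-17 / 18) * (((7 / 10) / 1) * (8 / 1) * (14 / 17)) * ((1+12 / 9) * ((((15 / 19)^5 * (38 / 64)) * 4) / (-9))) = 214375 / 260642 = 0.82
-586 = -586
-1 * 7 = -7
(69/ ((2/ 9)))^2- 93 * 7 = 95759.25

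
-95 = -95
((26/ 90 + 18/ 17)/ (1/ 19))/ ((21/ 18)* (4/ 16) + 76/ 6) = 1.98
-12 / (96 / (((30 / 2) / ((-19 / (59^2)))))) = 52215 / 152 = 343.52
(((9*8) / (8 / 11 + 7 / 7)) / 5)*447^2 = 158248728 / 95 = 1665776.08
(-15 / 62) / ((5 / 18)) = -27 / 31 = -0.87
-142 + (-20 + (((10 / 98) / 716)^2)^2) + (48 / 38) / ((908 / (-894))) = -1066724448824480365347895 / 6534552740182061197568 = -163.24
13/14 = 0.93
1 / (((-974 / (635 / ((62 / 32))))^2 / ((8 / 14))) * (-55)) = -20645120 / 17549794493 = -0.00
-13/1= -13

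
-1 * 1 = -1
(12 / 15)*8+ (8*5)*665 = 26606.40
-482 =-482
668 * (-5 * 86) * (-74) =21255760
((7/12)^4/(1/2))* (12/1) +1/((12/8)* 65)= 156641/56160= 2.79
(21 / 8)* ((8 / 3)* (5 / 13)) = 35 / 13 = 2.69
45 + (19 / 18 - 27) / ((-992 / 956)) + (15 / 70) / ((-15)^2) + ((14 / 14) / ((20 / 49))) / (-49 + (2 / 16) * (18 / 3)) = 10546938907 / 150771600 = 69.95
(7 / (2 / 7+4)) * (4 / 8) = 49 / 60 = 0.82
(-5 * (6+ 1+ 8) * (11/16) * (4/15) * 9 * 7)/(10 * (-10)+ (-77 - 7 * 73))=3465/2752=1.26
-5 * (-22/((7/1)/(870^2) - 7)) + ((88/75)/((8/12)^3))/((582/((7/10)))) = -366985235847/23360655500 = -15.71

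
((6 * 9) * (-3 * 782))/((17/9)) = -67068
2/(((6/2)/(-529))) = -1058/3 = -352.67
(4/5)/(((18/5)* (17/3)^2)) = 2/289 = 0.01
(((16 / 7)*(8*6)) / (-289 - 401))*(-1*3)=384 / 805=0.48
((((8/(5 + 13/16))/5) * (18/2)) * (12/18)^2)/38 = 256/8835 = 0.03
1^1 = 1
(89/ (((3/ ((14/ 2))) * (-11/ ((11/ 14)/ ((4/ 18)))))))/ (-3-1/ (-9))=2403/ 104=23.11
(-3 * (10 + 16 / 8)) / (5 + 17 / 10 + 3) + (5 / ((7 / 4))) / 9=-20740 / 6111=-3.39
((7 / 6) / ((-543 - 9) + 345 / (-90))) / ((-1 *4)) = 7 / 13340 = 0.00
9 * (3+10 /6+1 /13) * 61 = 33855 /13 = 2604.23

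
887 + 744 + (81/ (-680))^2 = 754180961/ 462400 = 1631.01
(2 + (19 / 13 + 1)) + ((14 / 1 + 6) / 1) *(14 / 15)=902 / 39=23.13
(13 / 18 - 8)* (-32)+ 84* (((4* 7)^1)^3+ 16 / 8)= 16599320 / 9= 1844368.89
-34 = -34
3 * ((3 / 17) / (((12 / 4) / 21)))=63 / 17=3.71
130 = 130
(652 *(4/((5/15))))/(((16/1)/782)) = 382398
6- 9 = -3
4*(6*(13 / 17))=18.35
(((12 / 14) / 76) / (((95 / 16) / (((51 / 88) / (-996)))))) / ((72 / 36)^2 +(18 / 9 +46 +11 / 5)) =-51 / 2500951684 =-0.00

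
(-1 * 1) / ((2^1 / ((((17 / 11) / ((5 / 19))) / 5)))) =-323 / 550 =-0.59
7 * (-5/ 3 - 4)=-119/ 3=-39.67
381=381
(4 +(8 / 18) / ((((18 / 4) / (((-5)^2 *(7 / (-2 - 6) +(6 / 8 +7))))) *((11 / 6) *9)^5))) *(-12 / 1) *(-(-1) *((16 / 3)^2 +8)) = -1749.34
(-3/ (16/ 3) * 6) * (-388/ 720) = 1.82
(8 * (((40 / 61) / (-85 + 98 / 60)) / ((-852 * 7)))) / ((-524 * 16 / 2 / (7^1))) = -25 / 1418969861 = -0.00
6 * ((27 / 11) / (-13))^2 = 4374 / 20449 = 0.21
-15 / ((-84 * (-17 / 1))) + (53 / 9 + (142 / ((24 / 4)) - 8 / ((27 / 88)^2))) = -19236901 / 347004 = -55.44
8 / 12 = 2 / 3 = 0.67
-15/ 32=-0.47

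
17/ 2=8.50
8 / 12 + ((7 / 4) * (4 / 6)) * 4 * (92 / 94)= 246 / 47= 5.23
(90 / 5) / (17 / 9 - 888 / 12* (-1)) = 162 / 683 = 0.24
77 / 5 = 15.40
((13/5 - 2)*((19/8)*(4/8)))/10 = 57/800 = 0.07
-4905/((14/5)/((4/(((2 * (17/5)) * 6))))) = -40875/238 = -171.74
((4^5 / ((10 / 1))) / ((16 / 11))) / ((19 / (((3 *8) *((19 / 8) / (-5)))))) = -1056 / 25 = -42.24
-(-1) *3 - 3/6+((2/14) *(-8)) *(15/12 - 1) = 31/14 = 2.21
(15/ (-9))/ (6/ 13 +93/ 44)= -2860/ 4419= -0.65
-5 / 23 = -0.22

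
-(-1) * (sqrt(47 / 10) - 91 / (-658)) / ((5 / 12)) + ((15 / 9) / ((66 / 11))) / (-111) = 154669 / 469530 + 6 * sqrt(470) / 25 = 5.53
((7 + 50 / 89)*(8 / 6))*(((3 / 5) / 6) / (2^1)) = 673 / 1335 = 0.50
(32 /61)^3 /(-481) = -32768 /109177861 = -0.00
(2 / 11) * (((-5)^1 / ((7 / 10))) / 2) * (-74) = 3700 / 77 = 48.05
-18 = -18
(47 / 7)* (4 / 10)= 94 / 35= 2.69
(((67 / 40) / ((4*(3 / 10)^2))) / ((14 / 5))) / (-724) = -1675 / 729792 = -0.00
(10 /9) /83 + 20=14950 /747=20.01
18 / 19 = 0.95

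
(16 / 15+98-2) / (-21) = -208 / 45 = -4.62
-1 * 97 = -97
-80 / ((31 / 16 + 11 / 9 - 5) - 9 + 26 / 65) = 7.66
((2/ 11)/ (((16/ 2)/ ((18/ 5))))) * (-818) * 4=-14724/ 55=-267.71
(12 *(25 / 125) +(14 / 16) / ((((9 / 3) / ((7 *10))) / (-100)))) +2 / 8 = -122341 / 60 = -2039.02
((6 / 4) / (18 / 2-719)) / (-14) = 3 / 19880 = 0.00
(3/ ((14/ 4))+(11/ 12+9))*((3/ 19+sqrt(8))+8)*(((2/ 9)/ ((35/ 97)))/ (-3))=-2721335/ 150822 - 17557*sqrt(2)/ 3969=-24.30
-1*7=-7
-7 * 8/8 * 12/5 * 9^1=-756/5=-151.20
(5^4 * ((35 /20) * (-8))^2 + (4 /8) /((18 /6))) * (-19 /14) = -13965019 /84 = -166250.23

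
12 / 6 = 2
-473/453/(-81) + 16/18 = 33089/36693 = 0.90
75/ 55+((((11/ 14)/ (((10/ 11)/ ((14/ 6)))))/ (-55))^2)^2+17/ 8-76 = -6460762338949/ 89100000000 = -72.51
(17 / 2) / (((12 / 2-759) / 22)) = -187 / 753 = -0.25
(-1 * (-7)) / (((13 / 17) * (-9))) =-1.02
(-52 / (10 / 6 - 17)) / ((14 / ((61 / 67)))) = 2379 / 10787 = 0.22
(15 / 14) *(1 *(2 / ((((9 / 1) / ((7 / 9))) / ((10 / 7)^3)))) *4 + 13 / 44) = 2017985 / 814968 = 2.48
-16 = -16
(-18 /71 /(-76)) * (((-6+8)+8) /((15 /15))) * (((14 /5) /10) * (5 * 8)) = 504 /1349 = 0.37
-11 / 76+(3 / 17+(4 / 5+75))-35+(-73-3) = -35.17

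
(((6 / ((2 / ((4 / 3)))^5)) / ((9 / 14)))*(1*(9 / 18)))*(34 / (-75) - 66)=-2232832 / 54675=-40.84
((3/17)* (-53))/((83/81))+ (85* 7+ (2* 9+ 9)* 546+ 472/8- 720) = 20694957/1411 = 14666.87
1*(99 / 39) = 33 / 13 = 2.54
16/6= 8/3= 2.67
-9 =-9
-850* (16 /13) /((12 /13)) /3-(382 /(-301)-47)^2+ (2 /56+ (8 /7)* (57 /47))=-414861606995 /153296892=-2706.26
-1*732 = -732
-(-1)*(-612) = -612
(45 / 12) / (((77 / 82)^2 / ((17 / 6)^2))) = 2429045 / 71148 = 34.14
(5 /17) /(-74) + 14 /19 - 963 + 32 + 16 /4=-22139637 /23902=-926.27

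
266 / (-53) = -5.02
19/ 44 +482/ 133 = 23735/ 5852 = 4.06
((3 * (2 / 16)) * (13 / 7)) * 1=39 / 56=0.70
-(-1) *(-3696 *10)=-36960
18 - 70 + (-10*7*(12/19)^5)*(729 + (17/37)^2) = -17564723345212/3389779531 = -5181.67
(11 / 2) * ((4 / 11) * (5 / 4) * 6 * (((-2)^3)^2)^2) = 61440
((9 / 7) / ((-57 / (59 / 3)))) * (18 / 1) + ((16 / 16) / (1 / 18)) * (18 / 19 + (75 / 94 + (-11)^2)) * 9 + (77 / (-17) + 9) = 2112717035 / 106267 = 19881.21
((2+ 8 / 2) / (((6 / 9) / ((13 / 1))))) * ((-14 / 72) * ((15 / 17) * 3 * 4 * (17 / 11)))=-4095 / 11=-372.27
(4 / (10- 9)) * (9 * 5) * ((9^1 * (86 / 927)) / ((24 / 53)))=34185 / 103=331.89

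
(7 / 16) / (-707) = -1 / 1616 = -0.00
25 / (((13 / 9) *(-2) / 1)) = -225 / 26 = -8.65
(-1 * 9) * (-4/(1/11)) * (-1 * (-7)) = 2772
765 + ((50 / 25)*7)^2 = 961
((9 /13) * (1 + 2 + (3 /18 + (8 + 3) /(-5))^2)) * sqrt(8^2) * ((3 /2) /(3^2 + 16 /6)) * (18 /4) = 520101 /22750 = 22.86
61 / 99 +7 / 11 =124 / 99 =1.25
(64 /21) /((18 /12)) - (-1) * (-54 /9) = -3.97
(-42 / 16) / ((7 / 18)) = -27 / 4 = -6.75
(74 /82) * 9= 333 /41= 8.12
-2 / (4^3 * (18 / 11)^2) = -121 / 10368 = -0.01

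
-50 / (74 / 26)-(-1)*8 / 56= -4513 / 259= -17.42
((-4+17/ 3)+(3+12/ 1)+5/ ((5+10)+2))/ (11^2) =865/ 6171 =0.14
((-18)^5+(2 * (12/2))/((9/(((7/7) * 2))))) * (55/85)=-62355656/51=-1222659.92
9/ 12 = 3/ 4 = 0.75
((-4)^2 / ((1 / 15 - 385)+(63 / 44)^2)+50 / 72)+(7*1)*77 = 216012944501 / 400281444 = 539.65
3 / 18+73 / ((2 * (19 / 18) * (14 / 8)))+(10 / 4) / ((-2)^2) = 65599 / 3192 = 20.55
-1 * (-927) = 927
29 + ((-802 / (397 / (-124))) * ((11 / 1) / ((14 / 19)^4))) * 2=17847866574 / 953197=18724.22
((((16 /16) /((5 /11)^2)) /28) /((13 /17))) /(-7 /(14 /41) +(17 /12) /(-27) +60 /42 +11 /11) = -166617 /13359125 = -0.01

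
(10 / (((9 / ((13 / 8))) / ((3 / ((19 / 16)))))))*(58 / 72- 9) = -19175 / 513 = -37.38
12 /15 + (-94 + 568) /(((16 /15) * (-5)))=-3523 /40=-88.08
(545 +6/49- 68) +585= 52044/49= 1062.12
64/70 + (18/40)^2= 3127/2800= 1.12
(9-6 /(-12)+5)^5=20511149 /32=640973.41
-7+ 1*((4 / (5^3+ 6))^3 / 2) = -15736605 / 2248091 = -7.00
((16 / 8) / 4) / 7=1 / 14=0.07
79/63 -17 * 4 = -4205/63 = -66.75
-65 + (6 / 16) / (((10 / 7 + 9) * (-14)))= -75923 / 1168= -65.00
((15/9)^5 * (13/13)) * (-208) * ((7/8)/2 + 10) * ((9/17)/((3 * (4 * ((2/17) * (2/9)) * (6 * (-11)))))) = 6784375/9504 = 713.84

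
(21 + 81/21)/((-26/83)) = -7221/91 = -79.35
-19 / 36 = -0.53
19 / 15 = 1.27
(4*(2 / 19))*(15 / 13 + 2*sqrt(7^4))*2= 20624 / 247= 83.50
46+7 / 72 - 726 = -679.90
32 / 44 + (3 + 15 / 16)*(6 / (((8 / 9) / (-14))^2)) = 8252575 / 1408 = 5861.20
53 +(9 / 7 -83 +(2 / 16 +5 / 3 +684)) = 110389 / 168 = 657.08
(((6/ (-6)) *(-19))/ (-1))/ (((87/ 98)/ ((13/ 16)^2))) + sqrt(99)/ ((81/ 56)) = -157339/ 11136 + 56 *sqrt(11)/ 27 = -7.25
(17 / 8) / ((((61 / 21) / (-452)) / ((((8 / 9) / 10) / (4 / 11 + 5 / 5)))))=-295834 / 13725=-21.55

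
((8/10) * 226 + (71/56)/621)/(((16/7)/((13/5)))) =205.66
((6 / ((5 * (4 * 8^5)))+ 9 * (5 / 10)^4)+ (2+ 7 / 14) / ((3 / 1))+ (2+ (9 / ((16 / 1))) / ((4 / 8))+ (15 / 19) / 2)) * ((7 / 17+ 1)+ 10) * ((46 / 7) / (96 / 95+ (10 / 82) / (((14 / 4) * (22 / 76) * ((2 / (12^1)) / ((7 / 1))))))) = 92379501039991 / 1520154574848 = 60.77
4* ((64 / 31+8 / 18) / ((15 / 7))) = 3920 / 837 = 4.68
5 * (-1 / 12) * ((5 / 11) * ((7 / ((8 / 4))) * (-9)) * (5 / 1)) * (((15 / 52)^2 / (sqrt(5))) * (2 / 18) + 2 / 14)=13125 * sqrt(5) / 237952 + 375 / 88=4.38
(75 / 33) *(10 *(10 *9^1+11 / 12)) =136375 / 66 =2066.29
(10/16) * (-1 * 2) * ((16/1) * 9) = -180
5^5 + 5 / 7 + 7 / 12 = 262609 / 84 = 3126.30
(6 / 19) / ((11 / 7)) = 42 / 209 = 0.20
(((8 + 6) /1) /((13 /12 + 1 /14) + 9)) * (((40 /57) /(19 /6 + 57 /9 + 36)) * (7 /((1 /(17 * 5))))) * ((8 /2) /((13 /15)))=159936000 /2738983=58.39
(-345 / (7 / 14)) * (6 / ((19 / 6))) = -24840 / 19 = -1307.37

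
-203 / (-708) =203 / 708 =0.29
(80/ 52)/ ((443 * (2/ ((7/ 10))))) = 7/ 5759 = 0.00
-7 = -7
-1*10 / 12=-5 / 6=-0.83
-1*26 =-26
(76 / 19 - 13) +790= 781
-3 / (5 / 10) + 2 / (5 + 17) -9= -164 / 11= -14.91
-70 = -70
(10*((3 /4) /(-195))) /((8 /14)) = -7 /104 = -0.07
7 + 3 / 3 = 8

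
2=2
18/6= 3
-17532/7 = -2504.57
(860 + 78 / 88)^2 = 1434818641 / 1936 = 741125.33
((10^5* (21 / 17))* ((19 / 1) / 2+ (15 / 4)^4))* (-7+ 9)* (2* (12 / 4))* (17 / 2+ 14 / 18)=11401403125 / 4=2850350781.25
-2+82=80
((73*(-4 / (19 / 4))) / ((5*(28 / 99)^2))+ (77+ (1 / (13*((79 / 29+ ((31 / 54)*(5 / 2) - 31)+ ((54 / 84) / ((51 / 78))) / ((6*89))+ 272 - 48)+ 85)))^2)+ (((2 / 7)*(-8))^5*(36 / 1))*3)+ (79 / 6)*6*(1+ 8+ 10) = -125606633230897134945368124028629 / 23638092635085183658250749265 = -5313.74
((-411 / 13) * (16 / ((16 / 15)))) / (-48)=2055 / 208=9.88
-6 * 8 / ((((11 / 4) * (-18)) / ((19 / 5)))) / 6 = 304 / 495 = 0.61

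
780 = 780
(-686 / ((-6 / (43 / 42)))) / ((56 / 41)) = 12341 / 144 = 85.70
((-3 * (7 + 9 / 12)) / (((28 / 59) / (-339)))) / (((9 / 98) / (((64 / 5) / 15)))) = 11573912 / 75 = 154318.83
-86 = -86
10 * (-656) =-6560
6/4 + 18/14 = 39/14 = 2.79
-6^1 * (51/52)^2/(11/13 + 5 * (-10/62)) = -241893/1664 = -145.37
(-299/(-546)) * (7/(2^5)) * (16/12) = 23/144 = 0.16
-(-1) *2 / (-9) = -0.22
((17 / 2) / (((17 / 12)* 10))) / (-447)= -1 / 745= -0.00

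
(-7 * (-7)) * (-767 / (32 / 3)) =-112749 / 32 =-3523.41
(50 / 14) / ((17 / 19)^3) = 171475 / 34391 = 4.99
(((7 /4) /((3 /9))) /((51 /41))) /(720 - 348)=287 /25296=0.01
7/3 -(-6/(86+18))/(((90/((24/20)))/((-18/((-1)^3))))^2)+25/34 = 2545879/828750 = 3.07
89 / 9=9.89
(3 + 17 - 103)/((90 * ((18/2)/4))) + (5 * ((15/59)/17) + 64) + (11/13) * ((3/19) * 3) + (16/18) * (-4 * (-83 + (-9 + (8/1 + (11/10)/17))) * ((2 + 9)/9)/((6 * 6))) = 67001810644/903015945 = 74.20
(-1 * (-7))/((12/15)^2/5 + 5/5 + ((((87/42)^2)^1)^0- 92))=-875/11234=-0.08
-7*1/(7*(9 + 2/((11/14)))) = -11/127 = -0.09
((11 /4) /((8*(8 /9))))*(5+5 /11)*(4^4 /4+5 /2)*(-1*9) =-161595 /128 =-1262.46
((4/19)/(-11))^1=-4/209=-0.02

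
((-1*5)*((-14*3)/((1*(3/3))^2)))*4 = 840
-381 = -381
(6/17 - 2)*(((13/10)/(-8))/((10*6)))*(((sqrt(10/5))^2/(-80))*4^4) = -182/6375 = -0.03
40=40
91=91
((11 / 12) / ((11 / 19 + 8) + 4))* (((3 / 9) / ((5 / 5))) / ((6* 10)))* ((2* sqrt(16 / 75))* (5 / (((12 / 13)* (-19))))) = -0.00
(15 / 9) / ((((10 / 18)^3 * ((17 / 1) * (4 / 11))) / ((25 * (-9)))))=-24057 / 68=-353.78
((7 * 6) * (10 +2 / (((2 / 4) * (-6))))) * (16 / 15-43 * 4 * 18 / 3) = -6061888 / 15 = -404125.87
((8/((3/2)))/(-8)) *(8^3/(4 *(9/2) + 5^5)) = -1024/9429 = -0.11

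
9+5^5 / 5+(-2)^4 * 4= 698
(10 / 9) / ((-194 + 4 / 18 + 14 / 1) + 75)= -0.01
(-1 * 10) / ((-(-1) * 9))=-10 / 9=-1.11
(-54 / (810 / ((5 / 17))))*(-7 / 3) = 0.05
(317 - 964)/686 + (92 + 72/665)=5941231/65170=91.17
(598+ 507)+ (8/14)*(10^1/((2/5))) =7835/7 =1119.29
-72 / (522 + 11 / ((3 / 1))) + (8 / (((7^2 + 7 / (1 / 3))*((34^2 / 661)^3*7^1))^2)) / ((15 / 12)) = -19337930172987772391459503 / 141185756079059889017408000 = -0.14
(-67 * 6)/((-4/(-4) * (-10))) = 201/5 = 40.20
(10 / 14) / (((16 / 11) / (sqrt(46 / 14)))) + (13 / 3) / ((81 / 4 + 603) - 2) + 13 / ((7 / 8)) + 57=55 * sqrt(161) / 784 + 535747 / 7455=72.75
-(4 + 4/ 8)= -9/ 2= -4.50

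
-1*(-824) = 824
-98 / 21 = -14 / 3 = -4.67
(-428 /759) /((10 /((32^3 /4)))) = -1753088 /3795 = -461.95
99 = 99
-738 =-738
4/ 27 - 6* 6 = -968/ 27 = -35.85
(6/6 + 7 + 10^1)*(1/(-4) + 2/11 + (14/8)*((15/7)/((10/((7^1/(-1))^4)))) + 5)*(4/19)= 37737/11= 3430.64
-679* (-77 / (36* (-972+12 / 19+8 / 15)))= -4966885 / 3320256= -1.50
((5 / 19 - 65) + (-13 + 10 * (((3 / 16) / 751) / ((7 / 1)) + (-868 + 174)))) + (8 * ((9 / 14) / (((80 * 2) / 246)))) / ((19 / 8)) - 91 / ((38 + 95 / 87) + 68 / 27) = -913360727182523 / 130171520920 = -7016.59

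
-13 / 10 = -1.30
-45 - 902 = -947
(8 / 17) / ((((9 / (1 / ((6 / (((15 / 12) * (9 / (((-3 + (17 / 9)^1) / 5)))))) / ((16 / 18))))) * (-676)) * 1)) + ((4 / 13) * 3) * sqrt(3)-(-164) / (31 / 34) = 181.47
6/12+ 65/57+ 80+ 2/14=65263/798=81.78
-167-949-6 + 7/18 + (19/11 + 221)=-177979/198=-898.88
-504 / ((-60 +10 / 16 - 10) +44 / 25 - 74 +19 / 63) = 6350400 / 1780549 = 3.57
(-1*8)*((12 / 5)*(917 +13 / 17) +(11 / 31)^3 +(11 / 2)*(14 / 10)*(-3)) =-44153669524 / 2532235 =-17436.64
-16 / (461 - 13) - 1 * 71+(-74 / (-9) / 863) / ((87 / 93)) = -447944095 / 6306804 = -71.03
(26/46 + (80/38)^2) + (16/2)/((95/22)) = 284377/41515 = 6.85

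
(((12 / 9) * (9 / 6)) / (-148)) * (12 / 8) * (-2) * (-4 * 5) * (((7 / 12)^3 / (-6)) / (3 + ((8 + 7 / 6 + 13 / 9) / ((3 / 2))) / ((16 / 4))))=343 / 60976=0.01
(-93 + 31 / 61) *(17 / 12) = -47957 / 366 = -131.03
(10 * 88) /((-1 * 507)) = -880 /507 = -1.74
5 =5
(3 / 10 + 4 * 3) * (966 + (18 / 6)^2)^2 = 11692687.50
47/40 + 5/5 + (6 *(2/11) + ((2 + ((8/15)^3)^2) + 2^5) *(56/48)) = 129184362227/3007125000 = 42.96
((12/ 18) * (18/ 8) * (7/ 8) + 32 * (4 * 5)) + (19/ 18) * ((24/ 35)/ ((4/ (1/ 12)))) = 3232291/ 5040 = 641.33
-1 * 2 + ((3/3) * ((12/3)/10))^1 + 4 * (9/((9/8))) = 152/5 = 30.40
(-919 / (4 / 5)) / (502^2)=-4595 / 1008016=-0.00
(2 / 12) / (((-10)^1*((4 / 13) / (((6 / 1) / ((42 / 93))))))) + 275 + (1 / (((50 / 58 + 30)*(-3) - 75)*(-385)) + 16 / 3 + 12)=2182553621 / 7484400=291.61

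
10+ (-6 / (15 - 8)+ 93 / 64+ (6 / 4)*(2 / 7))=4939 / 448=11.02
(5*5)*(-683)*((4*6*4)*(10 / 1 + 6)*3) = -78681600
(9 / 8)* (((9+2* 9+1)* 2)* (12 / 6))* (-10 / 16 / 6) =-105 / 8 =-13.12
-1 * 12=-12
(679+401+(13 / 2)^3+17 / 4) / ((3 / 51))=184807 / 8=23100.88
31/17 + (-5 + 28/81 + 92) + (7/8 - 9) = 892783/11016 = 81.04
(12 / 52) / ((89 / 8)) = 24 / 1157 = 0.02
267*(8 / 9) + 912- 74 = 1075.33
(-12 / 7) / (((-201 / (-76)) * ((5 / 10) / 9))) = -5472 / 469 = -11.67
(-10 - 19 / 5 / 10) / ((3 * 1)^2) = -173 / 150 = -1.15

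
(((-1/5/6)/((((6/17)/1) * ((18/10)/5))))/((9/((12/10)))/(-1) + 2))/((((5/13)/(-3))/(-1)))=221/594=0.37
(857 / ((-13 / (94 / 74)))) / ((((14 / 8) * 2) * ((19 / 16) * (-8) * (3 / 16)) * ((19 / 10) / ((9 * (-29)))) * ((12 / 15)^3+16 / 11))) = -192735015000 / 205417303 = -938.26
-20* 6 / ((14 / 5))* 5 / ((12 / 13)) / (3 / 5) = -8125 / 21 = -386.90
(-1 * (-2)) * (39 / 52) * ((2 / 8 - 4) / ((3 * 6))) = -0.31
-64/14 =-32/7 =-4.57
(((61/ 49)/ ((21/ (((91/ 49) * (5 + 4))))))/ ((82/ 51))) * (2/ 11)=121329/ 1082851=0.11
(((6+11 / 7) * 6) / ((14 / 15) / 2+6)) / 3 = 1590 / 679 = 2.34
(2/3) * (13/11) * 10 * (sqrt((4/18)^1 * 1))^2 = 1.75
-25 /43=-0.58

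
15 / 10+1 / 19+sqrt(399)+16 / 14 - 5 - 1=-879 / 266+sqrt(399)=16.67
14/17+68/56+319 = 76407/238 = 321.04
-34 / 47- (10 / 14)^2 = -2841 / 2303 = -1.23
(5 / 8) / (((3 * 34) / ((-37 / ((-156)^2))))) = -185 / 19858176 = -0.00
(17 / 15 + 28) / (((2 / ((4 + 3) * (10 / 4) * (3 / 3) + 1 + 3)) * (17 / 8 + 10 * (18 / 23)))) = 864386 / 27465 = 31.47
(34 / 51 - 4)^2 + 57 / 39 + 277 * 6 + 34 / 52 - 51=380069 / 234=1624.23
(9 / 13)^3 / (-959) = -729 / 2106923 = -0.00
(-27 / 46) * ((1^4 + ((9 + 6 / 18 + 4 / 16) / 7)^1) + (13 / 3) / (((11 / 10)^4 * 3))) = -37142031 / 18857608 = -1.97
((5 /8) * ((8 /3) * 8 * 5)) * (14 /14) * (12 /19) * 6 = 4800 /19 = 252.63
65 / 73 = 0.89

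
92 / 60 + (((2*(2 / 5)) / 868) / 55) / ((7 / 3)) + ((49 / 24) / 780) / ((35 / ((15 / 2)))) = 533103141 / 347547200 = 1.53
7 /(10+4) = 1 /2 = 0.50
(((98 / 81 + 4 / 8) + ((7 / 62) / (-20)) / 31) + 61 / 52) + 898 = 36465320219 / 40477320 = 900.88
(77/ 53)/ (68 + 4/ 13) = 1001/ 47064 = 0.02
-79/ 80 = -0.99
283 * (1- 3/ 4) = 283/ 4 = 70.75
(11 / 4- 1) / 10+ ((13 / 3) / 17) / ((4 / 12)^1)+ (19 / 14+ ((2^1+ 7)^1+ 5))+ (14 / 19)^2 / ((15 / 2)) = 84384743 / 5155080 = 16.37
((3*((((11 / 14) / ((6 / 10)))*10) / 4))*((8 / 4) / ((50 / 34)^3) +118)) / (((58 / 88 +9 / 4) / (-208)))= -364459381 / 4375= -83305.00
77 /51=1.51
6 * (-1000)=-6000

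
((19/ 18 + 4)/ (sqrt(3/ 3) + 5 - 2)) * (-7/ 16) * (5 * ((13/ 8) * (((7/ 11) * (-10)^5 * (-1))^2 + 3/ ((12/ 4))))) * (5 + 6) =-200130701596.14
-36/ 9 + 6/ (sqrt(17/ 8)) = -4 + 12 * sqrt(34)/ 17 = 0.12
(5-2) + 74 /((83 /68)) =5281 /83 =63.63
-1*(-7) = 7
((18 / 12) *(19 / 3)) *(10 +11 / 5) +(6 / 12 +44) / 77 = 44844 / 385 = 116.48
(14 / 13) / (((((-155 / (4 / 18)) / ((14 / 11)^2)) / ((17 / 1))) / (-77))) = 3.27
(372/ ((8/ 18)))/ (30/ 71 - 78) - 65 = -15461/ 204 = -75.79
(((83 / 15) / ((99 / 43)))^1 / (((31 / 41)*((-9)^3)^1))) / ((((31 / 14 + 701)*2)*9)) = -1024303 / 2973540826575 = -0.00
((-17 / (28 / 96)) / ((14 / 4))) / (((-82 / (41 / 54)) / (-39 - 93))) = -20.35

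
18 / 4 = 4.50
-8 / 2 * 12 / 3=-16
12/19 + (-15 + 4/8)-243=-9761/38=-256.87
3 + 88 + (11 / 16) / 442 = 643563 / 7072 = 91.00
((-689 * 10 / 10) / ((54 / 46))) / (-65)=1219 / 135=9.03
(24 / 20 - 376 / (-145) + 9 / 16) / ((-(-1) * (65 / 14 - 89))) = -14147 / 273992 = -0.05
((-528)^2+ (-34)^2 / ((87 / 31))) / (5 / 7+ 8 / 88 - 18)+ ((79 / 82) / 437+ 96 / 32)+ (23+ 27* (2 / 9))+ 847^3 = 627019697871651155 / 1031911698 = 607629217.78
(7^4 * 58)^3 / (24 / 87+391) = 11188205088926264 / 1621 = 6902038919757.10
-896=-896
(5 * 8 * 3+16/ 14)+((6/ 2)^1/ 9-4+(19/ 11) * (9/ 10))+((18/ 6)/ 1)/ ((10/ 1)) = 119.33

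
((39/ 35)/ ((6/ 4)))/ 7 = 0.11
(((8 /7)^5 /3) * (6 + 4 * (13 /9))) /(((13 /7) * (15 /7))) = 3473408 /1805895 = 1.92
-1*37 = -37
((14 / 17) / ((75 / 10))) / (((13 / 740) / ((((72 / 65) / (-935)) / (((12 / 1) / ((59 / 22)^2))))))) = -7212632 / 1625184275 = -0.00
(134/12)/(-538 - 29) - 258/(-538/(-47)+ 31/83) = -3427059553/156869622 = -21.85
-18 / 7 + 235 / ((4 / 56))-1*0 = 23012 / 7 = 3287.43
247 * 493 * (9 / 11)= 1095939 / 11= 99630.82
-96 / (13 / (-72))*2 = 13824 / 13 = 1063.38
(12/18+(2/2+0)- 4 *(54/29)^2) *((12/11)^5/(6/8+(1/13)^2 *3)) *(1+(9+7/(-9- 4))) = -5444268650496/23431793143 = -232.35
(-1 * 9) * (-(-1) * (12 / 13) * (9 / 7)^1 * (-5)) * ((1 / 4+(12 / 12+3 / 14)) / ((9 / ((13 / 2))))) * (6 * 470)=7804350 / 49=159272.45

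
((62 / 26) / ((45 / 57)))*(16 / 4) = 2356 / 195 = 12.08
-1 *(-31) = 31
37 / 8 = 4.62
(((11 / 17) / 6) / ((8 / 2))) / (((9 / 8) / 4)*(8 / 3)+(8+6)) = 0.00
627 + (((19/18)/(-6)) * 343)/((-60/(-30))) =128915/216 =596.83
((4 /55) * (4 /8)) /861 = 2 /47355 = 0.00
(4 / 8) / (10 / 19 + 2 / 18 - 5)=-171 / 1492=-0.11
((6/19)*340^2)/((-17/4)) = -163200/19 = -8589.47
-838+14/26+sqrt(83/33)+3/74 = -835.84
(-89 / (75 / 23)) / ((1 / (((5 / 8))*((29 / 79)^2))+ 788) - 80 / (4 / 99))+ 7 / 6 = 88564087 / 74436480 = 1.19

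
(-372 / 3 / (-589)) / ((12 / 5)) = 5 / 57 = 0.09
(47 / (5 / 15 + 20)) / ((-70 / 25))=-705 / 854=-0.83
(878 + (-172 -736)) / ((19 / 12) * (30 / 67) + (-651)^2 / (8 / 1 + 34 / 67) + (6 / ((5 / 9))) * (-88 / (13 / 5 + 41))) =-10406775 / 17273205403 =-0.00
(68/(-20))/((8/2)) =-17/20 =-0.85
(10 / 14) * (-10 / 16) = -25 / 56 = -0.45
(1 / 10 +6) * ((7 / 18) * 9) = 427 / 20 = 21.35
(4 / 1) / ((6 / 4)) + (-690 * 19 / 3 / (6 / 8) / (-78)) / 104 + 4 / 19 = 207811 / 57798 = 3.60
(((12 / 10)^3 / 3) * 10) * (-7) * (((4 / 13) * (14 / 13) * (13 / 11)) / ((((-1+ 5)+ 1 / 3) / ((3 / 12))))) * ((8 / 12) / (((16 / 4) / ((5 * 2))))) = -14112 / 9295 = -1.52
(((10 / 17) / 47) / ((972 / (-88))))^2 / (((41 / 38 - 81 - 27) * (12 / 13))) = -5977400 / 459488009570661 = -0.00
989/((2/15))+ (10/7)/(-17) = 1765345/238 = 7417.42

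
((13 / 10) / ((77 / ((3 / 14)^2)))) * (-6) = -351 / 75460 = -0.00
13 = 13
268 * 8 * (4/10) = 4288/5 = 857.60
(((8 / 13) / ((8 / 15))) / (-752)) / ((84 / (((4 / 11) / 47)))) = -0.00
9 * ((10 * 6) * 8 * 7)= 30240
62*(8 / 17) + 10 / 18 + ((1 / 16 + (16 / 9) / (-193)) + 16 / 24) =14387465 / 472464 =30.45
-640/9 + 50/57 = -70.23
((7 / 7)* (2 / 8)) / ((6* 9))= 1 / 216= 0.00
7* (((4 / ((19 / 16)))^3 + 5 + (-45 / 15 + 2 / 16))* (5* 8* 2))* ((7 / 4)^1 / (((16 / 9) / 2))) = 4881329775 / 109744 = 44479.24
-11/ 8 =-1.38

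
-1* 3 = -3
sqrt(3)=1.73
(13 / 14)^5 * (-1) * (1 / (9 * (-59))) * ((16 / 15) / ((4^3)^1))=0.00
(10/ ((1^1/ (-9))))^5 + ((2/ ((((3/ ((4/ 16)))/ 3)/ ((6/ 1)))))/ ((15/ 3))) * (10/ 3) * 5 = -5904899990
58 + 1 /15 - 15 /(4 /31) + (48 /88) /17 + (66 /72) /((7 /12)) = -4443779 /78540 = -56.58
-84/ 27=-28/ 9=-3.11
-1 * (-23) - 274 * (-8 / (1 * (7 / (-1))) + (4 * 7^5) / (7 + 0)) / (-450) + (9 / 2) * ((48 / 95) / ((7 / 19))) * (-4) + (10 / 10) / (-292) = 896310703 / 153300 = 5846.78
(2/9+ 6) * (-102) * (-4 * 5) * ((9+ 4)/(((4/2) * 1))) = 247520/3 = 82506.67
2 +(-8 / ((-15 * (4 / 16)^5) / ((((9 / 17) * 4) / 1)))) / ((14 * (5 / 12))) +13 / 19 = 11358381 / 56525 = 200.94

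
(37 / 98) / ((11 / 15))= 555 / 1078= 0.51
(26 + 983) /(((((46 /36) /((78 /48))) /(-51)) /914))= -2751461271 /46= -59814375.46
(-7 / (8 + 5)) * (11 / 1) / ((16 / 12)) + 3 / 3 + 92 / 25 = 309 / 1300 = 0.24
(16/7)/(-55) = -16/385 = -0.04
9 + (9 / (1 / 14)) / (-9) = -5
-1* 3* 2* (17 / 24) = -17 / 4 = -4.25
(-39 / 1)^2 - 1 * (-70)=1591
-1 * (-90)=90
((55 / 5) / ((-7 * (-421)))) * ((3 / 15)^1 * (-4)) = -44 / 14735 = -0.00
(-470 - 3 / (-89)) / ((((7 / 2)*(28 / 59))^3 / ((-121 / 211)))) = 1039436879393 / 17674644568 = 58.81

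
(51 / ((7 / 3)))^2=23409 / 49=477.73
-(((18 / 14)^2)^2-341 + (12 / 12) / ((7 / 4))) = 810808 / 2401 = 337.70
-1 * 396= -396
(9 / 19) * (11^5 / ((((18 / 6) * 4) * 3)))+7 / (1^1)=2126.09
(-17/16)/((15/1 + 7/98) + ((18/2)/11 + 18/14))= -1309/21160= -0.06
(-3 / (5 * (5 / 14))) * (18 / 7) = -108 / 25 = -4.32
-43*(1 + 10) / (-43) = 11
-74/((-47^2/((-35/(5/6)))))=-3108/2209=-1.41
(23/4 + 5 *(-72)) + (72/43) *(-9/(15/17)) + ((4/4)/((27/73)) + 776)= 9459239/23220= 407.37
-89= -89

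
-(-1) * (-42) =-42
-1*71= -71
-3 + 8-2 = 3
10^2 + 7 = 107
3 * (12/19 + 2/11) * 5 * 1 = 2550/209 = 12.20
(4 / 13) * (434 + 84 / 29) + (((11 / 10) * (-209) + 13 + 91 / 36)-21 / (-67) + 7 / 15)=-359921417 / 4546620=-79.16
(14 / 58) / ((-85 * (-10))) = 7 / 24650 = 0.00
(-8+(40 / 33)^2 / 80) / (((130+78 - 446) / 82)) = 2.75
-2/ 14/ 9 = -1/ 63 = -0.02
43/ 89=0.48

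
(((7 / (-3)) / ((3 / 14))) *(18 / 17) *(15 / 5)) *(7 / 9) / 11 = -1372 / 561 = -2.45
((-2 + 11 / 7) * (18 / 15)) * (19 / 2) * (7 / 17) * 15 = -513 / 17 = -30.18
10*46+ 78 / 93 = 14286 / 31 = 460.84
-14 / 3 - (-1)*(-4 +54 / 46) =-517 / 69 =-7.49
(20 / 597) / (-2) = -10 / 597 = -0.02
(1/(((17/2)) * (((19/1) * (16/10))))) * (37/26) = 0.01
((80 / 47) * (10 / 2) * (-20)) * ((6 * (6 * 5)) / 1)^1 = -1440000 / 47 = -30638.30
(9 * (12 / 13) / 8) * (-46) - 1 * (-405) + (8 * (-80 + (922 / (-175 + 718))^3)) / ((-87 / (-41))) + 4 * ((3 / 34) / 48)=1824456108858325 / 24626404124712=74.09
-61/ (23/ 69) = -183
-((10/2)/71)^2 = -25/5041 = -0.00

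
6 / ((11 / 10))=60 / 11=5.45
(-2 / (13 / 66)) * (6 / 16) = -99 / 26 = -3.81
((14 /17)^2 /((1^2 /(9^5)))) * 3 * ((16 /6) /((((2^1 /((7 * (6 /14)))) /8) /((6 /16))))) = 416649744 /289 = 1441694.62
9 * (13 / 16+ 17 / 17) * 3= 48.94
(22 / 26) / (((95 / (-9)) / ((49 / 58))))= -0.07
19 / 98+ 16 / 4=411 / 98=4.19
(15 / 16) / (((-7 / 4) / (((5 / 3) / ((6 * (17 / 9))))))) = -75 / 952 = -0.08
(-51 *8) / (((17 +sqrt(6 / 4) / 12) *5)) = -665856 / 138715 +1632 *sqrt(6) / 138715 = -4.77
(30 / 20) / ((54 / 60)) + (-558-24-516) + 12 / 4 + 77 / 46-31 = -154927 / 138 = -1122.66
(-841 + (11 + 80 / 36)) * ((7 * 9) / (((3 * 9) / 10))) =-521500 / 27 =-19314.81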